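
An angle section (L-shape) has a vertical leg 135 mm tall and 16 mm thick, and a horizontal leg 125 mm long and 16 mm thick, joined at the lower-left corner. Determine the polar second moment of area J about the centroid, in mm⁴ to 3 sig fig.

Split into non-overlapping primitives; take the origin at the lower-left of the bounding box.
Vertical leg: 16 × 135, A = 2 160 mm², y = 67.5 mm, Ī = 3 280 500 mm⁴.
Horizontal leg (remainder): 109 × 16, A = 1 744 mm², y = 8 mm, Ī = 37 205 mm⁴.
Centroid: ȳ = ΣA·y / ΣA = 40.92 mm.
Transfer each piece to the centroidal x-axis using Ī + A·d² with d = y − 40.92:
  vertical leg: d = 26.58 mm → contributes +4 806 523 mm⁴
  horizontal leg (remainder): d = -32.92 mm → contributes +1 927 234 mm⁴
Total I = 6 733 756 mm⁴.
For the y-axis: x̄ = 35.92 mm.
Repeating about the centroidal y-axis gives I_y = 5 541 996 mm⁴.
Polar second moment: J = I_x + I_y = 12 275 753 mm⁴.

J ≈ 1.23 × 10⁷ mm⁴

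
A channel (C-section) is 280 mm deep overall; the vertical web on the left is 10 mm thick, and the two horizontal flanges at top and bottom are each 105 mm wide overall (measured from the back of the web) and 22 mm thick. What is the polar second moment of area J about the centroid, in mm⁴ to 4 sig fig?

J ≈ 9.581 × 10⁷ mm⁴

Decompose the section into non-overlapping parts with the origin at the bottom-left of its bounding rectangle.
Web: 10 × 280, A = 2 800 mm², y = 140 mm, Ī = 18 293 333 mm⁴.
Top flange (beyond web): 95 × 22, A = 2 090 mm², y = 269 mm, Ī = 84296.7 mm⁴.
Bottom flange (beyond web): 95 × 22, A = 2 090 mm², y = 11 mm, Ī = 84296.7 mm⁴.
By symmetry the centroid is at mid-height, ȳ = 140 mm.
Transfer each piece to the centroidal x-axis using Ī + A·d² with d = y − 140:
  web: d = 0 mm → contributes +18 293 333 mm⁴
  top flange (beyond web): d = 129 mm → contributes +34 863 987 mm⁴
  bottom flange (beyond web): d = -129 mm → contributes +34 863 987 mm⁴
Total I = 88 021 307 mm⁴.
For the y-axis: x̄ = 36.4398 mm.
Repeating about the centroidal y-axis gives I_y = 7 788 696 mm⁴.
Polar second moment: J = I_x + I_y = 95 810 003 mm⁴.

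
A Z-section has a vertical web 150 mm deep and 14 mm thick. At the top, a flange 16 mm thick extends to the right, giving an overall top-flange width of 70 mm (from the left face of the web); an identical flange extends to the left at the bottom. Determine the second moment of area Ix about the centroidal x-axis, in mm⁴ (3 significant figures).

Ix ≈ 1.20 × 10⁷ mm⁴

Treat the section as a set of non-overlapping primitives; coordinates are from the bounding-box lower-left.
Web: 14 × 150, A = 2 100 mm², y = 75 mm, Ī = 3 937 500 mm⁴.
Top flange (beyond web): 56 × 16, A = 896 mm², y = 142 mm, Ī = 19 115 mm⁴.
Bottom flange (beyond web): 56 × 16, A = 896 mm², y = 8 mm, Ī = 19 115 mm⁴.
Centroid: ȳ = ΣA·y / ΣA = 75 mm.
Transfer each piece to the centroidal x-axis using Ī + A·d² with d = y − 75:
  web: d = 0 mm → contributes +3 937 500 mm⁴
  top flange (beyond web): d = 67 mm → contributes +4 041 259 mm⁴
  bottom flange (beyond web): d = -67 mm → contributes +4 041 259 mm⁴
Total I = 12 020 017 mm⁴.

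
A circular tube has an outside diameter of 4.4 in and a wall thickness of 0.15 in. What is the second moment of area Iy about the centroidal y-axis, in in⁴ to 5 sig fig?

Iy ≈ 4.5275 in⁴

Treat the section as a set of non-overlapping primitives; coordinates are from the bounding-box lower-left.
Outer circle: ⌀4.4, A = 15.20531 in², x = 2.2 in, Ī = 18.39842 in⁴.
Bore (subtracted): ⌀4.1, A = 13.20254 in², x = 2.2 in, Ī = 13.87092 in⁴.
By symmetry the centroid is at mid-width, x̄ = 2.2 in.
All pieces are centred on the centroidal y-axis, so I = ΣĪ (holes subtracted) = 4.527501 in⁴.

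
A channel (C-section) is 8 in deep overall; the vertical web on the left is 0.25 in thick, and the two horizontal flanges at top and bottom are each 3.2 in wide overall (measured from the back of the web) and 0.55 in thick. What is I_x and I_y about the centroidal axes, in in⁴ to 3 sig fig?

I_x ≈ 55.8 in⁴, I_y ≈ 5.53 in⁴

Break the section into simple shapes (no overlaps), measuring from the bottom-left corner of the bounding box.
Web: 0.25 × 8, A = 2 in², y = 4 in, Ī = 10.667 in⁴.
Top flange (beyond web): 2.95 × 0.55, A = 1.6225 in², y = 7.725 in, Ī = 0.040901 in⁴.
Bottom flange (beyond web): 2.95 × 0.55, A = 1.6225 in², y = 0.275 in, Ī = 0.040901 in⁴.
By symmetry the centroid is at mid-height, ȳ = 4 in.
Transfer each piece to the centroidal x-axis using Ī + A·d² with d = y − 4:
  web: d = 0 in → contributes +10.667 in⁴
  top flange (beyond web): d = 3.725 in → contributes +22.554 in⁴
  bottom flange (beyond web): d = -3.725 in → contributes +22.554 in⁴
Total I = 55.775 in⁴.
For the y-axis: x̄ = 1.1149 in.
Repeating about the centroidal y-axis gives I_y = 5.5314 in⁴.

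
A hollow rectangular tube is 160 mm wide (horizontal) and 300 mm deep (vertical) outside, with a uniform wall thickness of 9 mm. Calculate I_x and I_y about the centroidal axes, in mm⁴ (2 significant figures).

I_x ≈ 9.5 × 10⁷ mm⁴, I_y ≈ 3.5 × 10⁷ mm⁴

Split into non-overlapping primitives; take the origin at the lower-left of the bounding box.
Outer rectangle: 160 × 300, A = 48 000 mm², y = 150 mm, Ī = 360 000 000 mm⁴.
Inner void (subtracted): 142 × 282, A = 40 044 mm², y = 150 mm, Ī = 265 371 588 mm⁴.
By symmetry the centroid is at mid-height, ȳ = 150 mm.
All pieces are centred on the centroidal x-axis, so I = ΣĪ (holes subtracted) = 94 628 412 mm⁴.
Repeating about the centroidal y-axis gives I_y = 35 112 732 mm⁴.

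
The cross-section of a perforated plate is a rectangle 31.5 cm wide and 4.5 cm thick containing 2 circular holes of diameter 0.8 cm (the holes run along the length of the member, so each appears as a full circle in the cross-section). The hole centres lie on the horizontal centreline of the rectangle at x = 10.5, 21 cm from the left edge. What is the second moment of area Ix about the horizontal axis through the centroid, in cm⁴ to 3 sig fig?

Ix ≈ 239 cm⁴

Break the section into simple shapes (no overlaps), measuring from the bottom-left corner of the bounding box.
Plate: 31.5 × 4.5, A = 141.75 cm², y = 2.25 cm, Ī = 239.2 cm⁴.
Hole 1 (subtracted): ⌀0.8, A = 0.50265 cm², y = 2.25 cm, Ī = 0.020106 cm⁴.
Hole 2 (subtracted): ⌀0.8, A = 0.50265 cm², y = 2.25 cm, Ī = 0.020106 cm⁴.
By symmetry the centroid is at mid-height, ȳ = 2.25 cm.
All pieces are centred on the horizontal axis through the centroid, so I = ΣĪ (holes subtracted) = 239.16 cm⁴.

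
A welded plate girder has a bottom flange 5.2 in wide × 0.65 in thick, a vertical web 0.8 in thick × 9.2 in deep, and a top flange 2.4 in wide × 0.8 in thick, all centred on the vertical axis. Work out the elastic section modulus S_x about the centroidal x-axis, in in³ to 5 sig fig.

Treat the section as a set of non-overlapping primitives; coordinates are from the bounding-box lower-left.
Bottom plate: 5.2 × 0.65, A = 3.38 in², y = 0.325 in, Ī = 0.1190042 in⁴.
Web plate: 0.8 × 9.2, A = 7.36 in², y = 5.25 in, Ī = 51.91253 in⁴.
Top plate: 2.4 × 0.8, A = 1.92 in², y = 10.25 in, Ī = 0.1024 in⁴.
Centroid: ȳ = ΣA·y / ΣA = 4.693404 in.
Transfer each piece to the centroidal x-axis using Ī + A·d² with d = y − 4.693404:
  bottom plate: d = -4.368404 in → contributes +64.6194 in⁴
  web plate: d = 0.5565956 in → contributes +54.19265 in⁴
  top plate: d = 5.556596 in → contributes +59.38385 in⁴
Total I = 178.1959 in⁴.
Extreme fibre distance c = 5.956596 in; S = I/c = 29.91573 in³.

S_x ≈ 29.916 in³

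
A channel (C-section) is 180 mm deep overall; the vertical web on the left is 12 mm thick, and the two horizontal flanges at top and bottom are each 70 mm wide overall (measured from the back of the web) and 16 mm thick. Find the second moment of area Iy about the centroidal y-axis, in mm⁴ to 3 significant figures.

Iy ≈ 1.77 × 10⁶ mm⁴

Split into non-overlapping primitives; take the origin at the lower-left of the bounding box.
Web: 12 × 180, A = 2 160 mm², x = 6 mm, Ī = 25 920 mm⁴.
Top flange (beyond web): 58 × 16, A = 928 mm², x = 41 mm, Ī = 260 149 mm⁴.
Bottom flange (beyond web): 58 × 16, A = 928 mm², x = 41 mm, Ī = 260 149 mm⁴.
Centroid: x̄ = ΣA·x / ΣA = 22.175 mm.
Transfer each piece to the centroidal y-axis using Ī + A·d² with d = x − 22.175:
  web: d = -16.175 mm → contributes +591 063 mm⁴
  top flange (beyond web): d = 18.825 mm → contributes +589 004 mm⁴
  bottom flange (beyond web): d = 18.825 mm → contributes +589 004 mm⁴
Total I = 1 769 071 mm⁴.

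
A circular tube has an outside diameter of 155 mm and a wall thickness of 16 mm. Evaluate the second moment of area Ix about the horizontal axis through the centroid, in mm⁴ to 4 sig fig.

Ix ≈ 1.710 × 10⁷ mm⁴

Break the section into simple shapes (no overlaps), measuring from the bottom-left corner of the bounding box.
Outer circle: ⌀155, A = 18869.2 mm², y = 77.5 mm, Ī = 28 333 269 mm⁴.
Bore (subtracted): ⌀123, A = 11882.3 mm², y = 77.5 mm, Ī = 11 235 447 mm⁴.
By symmetry the centroid is at mid-height, ȳ = 77.5 mm.
All pieces are centred on the horizontal axis through the centroid, so I = ΣĪ (holes subtracted) = 17 097 823 mm⁴.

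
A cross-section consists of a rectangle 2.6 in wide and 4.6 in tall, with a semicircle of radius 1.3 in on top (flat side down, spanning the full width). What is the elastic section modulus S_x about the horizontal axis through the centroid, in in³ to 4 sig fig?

S_x ≈ 12.68 in³

Treat the section as a set of non-overlapping primitives; coordinates are from the bounding-box lower-left.
Rectangular body: 2.6 × 4.6, A = 11.96 in², y = 2.3 in, Ī = 21.0895 in⁴.
Semicircular cap: semicircle r = 1.3, A = 2.65465 in², y = 5.15174 in, Ī = 0.313477 in⁴.
Centroid: ȳ = ΣA·y / ΣA = 2.818 in.
Transfer each piece to the horizontal axis through the centroid using Ī + A·d² with d = y − 2.818:
  rectangular body: d = -0.517998 in → contributes +24.2986 in⁴
  semicircular cap: d = 2.33374 in → contributes +14.7716 in⁴
Total I = 39.0702 in⁴.
Extreme fibre distance c = 3.082 in; S = I/c = 12.6769 in³.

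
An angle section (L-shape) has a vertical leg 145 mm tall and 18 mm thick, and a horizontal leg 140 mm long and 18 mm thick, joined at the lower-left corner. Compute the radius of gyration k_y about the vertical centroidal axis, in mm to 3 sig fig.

k_y ≈ 42.4 mm

Break the section into simple shapes (no overlaps), measuring from the bottom-left corner of the bounding box.
Vertical leg: 18 × 145, A = 2 610 mm², x = 9 mm, Ī = 70 470 mm⁴.
Horizontal leg (remainder): 122 × 18, A = 2 196 mm², x = 79 mm, Ī = 2 723 772 mm⁴.
Centroid: x̄ = ΣA·x / ΣA = 40.985 mm.
Transfer each piece to the vertical centroidal axis using Ī + A·d² with d = x − 40.985:
  vertical leg: d = -31.985 mm → contributes +2 740 608 mm⁴
  horizontal leg (remainder): d = 38.015 mm → contributes +5 897 297 mm⁴
Total I = 8 637 905 mm⁴.
Radius of gyration: k = √(I/A) = √(8 637 905 / 4 806) = 42.395 mm.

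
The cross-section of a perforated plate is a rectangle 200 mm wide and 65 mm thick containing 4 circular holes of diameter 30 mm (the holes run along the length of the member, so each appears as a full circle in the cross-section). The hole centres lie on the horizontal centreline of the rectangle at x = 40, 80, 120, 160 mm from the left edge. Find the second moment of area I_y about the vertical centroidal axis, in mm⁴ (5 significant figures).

I_y ≈ 3.7519 × 10⁷ mm⁴

Treat the section as a set of non-overlapping primitives; coordinates are from the bounding-box lower-left.
Plate: 200 × 65, A = 13 000 mm², x = 100 mm, Ī = 43 333 333 mm⁴.
Hole 1 (subtracted): ⌀30, A = 706.8583 mm², x = 40 mm, Ī = 39760.78 mm⁴.
Hole 2 (subtracted): ⌀30, A = 706.8583 mm², x = 80 mm, Ī = 39760.78 mm⁴.
Hole 3 (subtracted): ⌀30, A = 706.8583 mm², x = 120 mm, Ī = 39760.78 mm⁴.
Hole 4 (subtracted): ⌀30, A = 706.8583 mm², x = 160 mm, Ī = 39760.78 mm⁴.
By symmetry the centroid is at mid-width, x̄ = 100 mm.
Transfer each piece to the vertical centroidal axis using Ī + A·d² with d = x − 100:
  plate: d = 0 mm → contributes +43 333 333 mm⁴
  hole 1: d = -60 mm → contributes −2 584 451 mm⁴
  hole 2: d = -20 mm → contributes −322504.1 mm⁴
  hole 3: d = 20 mm → contributes −322504.1 mm⁴
  hole 4: d = 60 mm → contributes −2 584 451 mm⁴
Total I = 37 519 423 mm⁴.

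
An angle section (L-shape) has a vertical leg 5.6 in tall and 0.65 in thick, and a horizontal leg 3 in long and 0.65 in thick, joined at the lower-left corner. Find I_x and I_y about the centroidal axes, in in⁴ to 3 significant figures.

Decompose the section into non-overlapping parts with the origin at the bottom-left of its bounding rectangle.
Vertical leg: 0.65 × 5.6, A = 3.64 in², y = 2.8 in, Ī = 9.5125 in⁴.
Horizontal leg (remainder): 2.35 × 0.65, A = 1.5275 in², y = 0.325 in, Ī = 0.053781 in⁴.
Centroid: ȳ = ΣA·y / ΣA = 2.0684 in.
Transfer each piece to the centroidal x-axis using Ī + A·d² with d = y − 2.0684:
  vertical leg: d = 0.7316 in → contributes +11.461 in⁴
  horizontal leg (remainder): d = -1.7434 in → contributes +4.6965 in⁴
Total I = 16.157 in⁴.
For the y-axis: x̄ = 0.7684 in.
Repeating about the centroidal y-axis gives I_y = 3.2521 in⁴.

I_x ≈ 16.2 in⁴, I_y ≈ 3.25 in⁴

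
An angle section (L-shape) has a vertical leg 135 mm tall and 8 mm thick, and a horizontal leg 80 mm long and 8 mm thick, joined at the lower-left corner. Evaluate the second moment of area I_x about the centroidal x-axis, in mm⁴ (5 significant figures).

Decompose the section into non-overlapping parts with the origin at the bottom-left of its bounding rectangle.
Vertical leg: 8 × 135, A = 1 080 mm², y = 67.5 mm, Ī = 1 640 250 mm⁴.
Horizontal leg (remainder): 72 × 8, A = 576 mm², y = 4 mm, Ī = 3 072 mm⁴.
Centroid: ȳ = ΣA·y / ΣA = 45.41304 mm.
Transfer each piece to the centroidal x-axis using Ī + A·d² with d = y − 45.41304:
  vertical leg: d = 22.08696 mm → contributes +2 167 110 mm⁴
  horizontal leg (remainder): d = -41.41304 mm → contributes +990935.1 mm⁴
Total I = 3 158 045 mm⁴.

I_x ≈ 3.1580 × 10⁶ mm⁴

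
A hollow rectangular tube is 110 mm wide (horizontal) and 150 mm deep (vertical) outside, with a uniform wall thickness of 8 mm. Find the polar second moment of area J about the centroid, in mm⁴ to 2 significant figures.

Break the section into simple shapes (no overlaps), measuring from the bottom-left corner of the bounding box.
Outer rectangle: 110 × 150, A = 16 500 mm², y = 75 mm, Ī = 30 937 500 mm⁴.
Inner void (subtracted): 94 × 134, A = 12 596 mm², y = 75 mm, Ī = 18 847 815 mm⁴.
By symmetry the centroid is at mid-height, ȳ = 75 mm.
All pieces are centred on the centroidal x-axis, so I = ΣĪ (holes subtracted) = 12 089 685 mm⁴.
Repeating about the centroidal y-axis gives I_y = 7 362 645 mm⁴.
Polar second moment: J = I_x + I_y = 19 452 331 mm⁴.

J ≈ 1.9 × 10⁷ mm⁴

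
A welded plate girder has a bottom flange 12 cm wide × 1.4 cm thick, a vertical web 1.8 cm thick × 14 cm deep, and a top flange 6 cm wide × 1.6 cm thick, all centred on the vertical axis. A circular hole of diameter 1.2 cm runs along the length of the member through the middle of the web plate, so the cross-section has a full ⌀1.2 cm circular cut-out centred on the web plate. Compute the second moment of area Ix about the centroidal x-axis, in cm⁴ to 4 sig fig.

Ix ≈ 1938 cm⁴

Treat the section as a set of non-overlapping primitives; coordinates are from the bounding-box lower-left.
Bottom plate: 12 × 1.4, A = 16.8 cm², y = 0.7 cm, Ī = 2.744 cm⁴.
Web plate: 1.8 × 14, A = 25.2 cm², y = 8.4 cm, Ī = 411.6 cm⁴.
Top plate: 6 × 1.6, A = 9.6 cm², y = 16.2 cm, Ī = 2.048 cm⁴.
Hole (subtracted): ⌀1.2, A = 1.13097 cm², y = 8.4 cm, Ī = 0.101788 cm⁴.
Centroid: ȳ = ΣA·y / ΣA = 7.32053 cm.
Transfer each piece to the centroidal x-axis using Ī + A·d² with d = y − 7.32053:
  bottom plate: d = -6.62053 cm → contributes +739.111 cm⁴
  web plate: d = 1.07947 cm → contributes +440.965 cm⁴
  top plate: d = 8.87947 cm → contributes +758.961 cm⁴
  hole: d = 1.07947 cm → contributes −1.41967 cm⁴
Total I = 1937.62 cm⁴.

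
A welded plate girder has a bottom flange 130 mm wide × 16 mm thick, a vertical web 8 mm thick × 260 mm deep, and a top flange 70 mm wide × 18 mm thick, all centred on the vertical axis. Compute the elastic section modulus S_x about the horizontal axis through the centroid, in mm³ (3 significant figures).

S_x ≈ 4.35 × 10⁵ mm³

Decompose the section into non-overlapping parts with the origin at the bottom-left of its bounding rectangle.
Bottom plate: 130 × 16, A = 2 080 mm², y = 8 mm, Ī = 44 373 mm⁴.
Web plate: 8 × 260, A = 2 080 mm², y = 146 mm, Ī = 11 717 333 mm⁴.
Top plate: 70 × 18, A = 1 260 mm², y = 285 mm, Ī = 34 020 mm⁴.
Centroid: ȳ = ΣA·y / ΣA = 125.35 mm.
Transfer each piece to the horizontal axis through the centroid using Ī + A·d² with d = y − 125.35:
  bottom plate: d = -117.35 mm → contributes +28 690 172 mm⁴
  web plate: d = 20.646 mm → contributes +12 603 928 mm⁴
  top plate: d = 159.65 mm → contributes +32 147 347 mm⁴
Total I = 73 441 447 mm⁴.
Extreme fibre distance c = 168.65 mm; S = I/c = 435 478 mm³.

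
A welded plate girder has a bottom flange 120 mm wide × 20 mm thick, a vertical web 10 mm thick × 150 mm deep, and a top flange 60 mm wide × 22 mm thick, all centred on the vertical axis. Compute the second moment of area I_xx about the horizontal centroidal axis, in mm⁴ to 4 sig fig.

Break the section into simple shapes (no overlaps), measuring from the bottom-left corner of the bounding box.
Bottom plate: 120 × 20, A = 2 400 mm², y = 10 mm, Ī = 80 000 mm⁴.
Web plate: 10 × 150, A = 1 500 mm², y = 95 mm, Ī = 2 812 500 mm⁴.
Top plate: 60 × 22, A = 1 320 mm², y = 181 mm, Ī = 53 240 mm⁴.
Centroid: ȳ = ΣA·y / ΣA = 77.6667 mm.
Transfer each piece to the horizontal centroidal axis using Ī + A·d² with d = y − 77.6667:
  bottom plate: d = -67.6667 mm → contributes +11 069 067 mm⁴
  web plate: d = 17.3333 mm → contributes +3 263 167 mm⁴
  top plate: d = 103.333 mm → contributes +14 147 907 mm⁴
Total I = 28 480 140 mm⁴.

I_xx ≈ 2.848 × 10⁷ mm⁴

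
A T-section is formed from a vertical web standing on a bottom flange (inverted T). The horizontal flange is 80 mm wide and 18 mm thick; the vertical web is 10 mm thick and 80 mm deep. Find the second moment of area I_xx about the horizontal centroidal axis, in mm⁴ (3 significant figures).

I_xx ≈ 1.70 × 10⁶ mm⁴

Split into non-overlapping primitives; take the origin at the lower-left of the bounding box.
Flange: 80 × 18, A = 1 440 mm², y = 9 mm, Ī = 38 880 mm⁴.
Web: 10 × 80, A = 800 mm², y = 58 mm, Ī = 426 667 mm⁴.
Centroid: ȳ = ΣA·y / ΣA = 26.5 mm.
Transfer each piece to the horizontal centroidal axis using Ī + A·d² with d = y − 26.5:
  flange: d = -17.5 mm → contributes +479 880 mm⁴
  web: d = 31.5 mm → contributes +1 220 467 mm⁴
Total I = 1 700 347 mm⁴.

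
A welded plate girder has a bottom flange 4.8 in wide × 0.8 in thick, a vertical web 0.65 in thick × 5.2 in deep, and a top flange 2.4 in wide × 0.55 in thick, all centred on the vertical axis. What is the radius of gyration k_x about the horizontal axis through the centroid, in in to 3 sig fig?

k_x ≈ 2.33 in

Break the section into simple shapes (no overlaps), measuring from the bottom-left corner of the bounding box.
Bottom plate: 4.8 × 0.8, A = 3.84 in², y = 0.4 in, Ī = 0.2048 in⁴.
Web plate: 0.65 × 5.2, A = 3.38 in², y = 3.4 in, Ī = 7.6163 in⁴.
Top plate: 2.4 × 0.55, A = 1.32 in², y = 6.275 in, Ī = 0.033275 in⁴.
Centroid: ȳ = ΣA·y / ΣA = 2.4954 in.
Transfer each piece to the horizontal axis through the centroid using Ī + A·d² with d = y − 2.4954:
  bottom plate: d = -2.0954 in → contributes +17.066 in⁴
  web plate: d = 0.90457 in → contributes +10.382 in⁴
  top plate: d = 3.7796 in → contributes +18.89 in⁴
Total I = 46.337 in⁴.
Radius of gyration: k = √(I/A) = √(46.337 / 8.54) = 2.3294 in.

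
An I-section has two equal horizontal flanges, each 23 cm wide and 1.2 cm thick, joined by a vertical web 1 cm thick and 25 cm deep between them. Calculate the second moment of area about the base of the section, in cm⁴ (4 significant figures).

I_base ≈ 2.583 × 10⁴ cm⁴

Decompose the section into non-overlapping parts with the origin at the bottom-left of its bounding rectangle.
Bottom flange: 23 × 1.2, A = 27.6 cm², y = 0.6 cm, Ī = 3.312 cm⁴.
Web: 1 × 25, A = 25 cm², y = 13.7 cm, Ī = 1302.08 cm⁴.
Top flange: 23 × 1.2, A = 27.6 cm², y = 26.8 cm, Ī = 3.312 cm⁴.
Transfer each piece to the base of the section using Ī + A·d² with d = y − 0:
  bottom flange: d = 0.6 cm → contributes +13.248 cm⁴
  web: d = 13.7 cm → contributes +5994.33 cm⁴
  top flange: d = 26.8 cm → contributes +19826.7 cm⁴
Total I = 25834.3 cm⁴.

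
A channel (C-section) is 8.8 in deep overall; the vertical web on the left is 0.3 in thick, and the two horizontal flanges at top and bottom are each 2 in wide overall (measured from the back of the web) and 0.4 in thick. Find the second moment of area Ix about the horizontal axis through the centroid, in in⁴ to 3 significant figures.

Ix ≈ 41.0 in⁴

Treat the section as a set of non-overlapping primitives; coordinates are from the bounding-box lower-left.
Web: 0.3 × 8.8, A = 2.64 in², y = 4.4 in, Ī = 17.037 in⁴.
Top flange (beyond web): 1.7 × 0.4, A = 0.68 in², y = 8.6 in, Ī = 0.0090667 in⁴.
Bottom flange (beyond web): 1.7 × 0.4, A = 0.68 in², y = 0.2 in, Ī = 0.0090667 in⁴.
By symmetry the centroid is at mid-height, ȳ = 4.4 in.
Transfer each piece to the horizontal axis through the centroid using Ī + A·d² with d = y − 4.4:
  web: d = 0 in → contributes +17.037 in⁴
  top flange (beyond web): d = 4.2 in → contributes +12.004 in⁴
  bottom flange (beyond web): d = -4.2 in → contributes +12.004 in⁴
Total I = 41.045 in⁴.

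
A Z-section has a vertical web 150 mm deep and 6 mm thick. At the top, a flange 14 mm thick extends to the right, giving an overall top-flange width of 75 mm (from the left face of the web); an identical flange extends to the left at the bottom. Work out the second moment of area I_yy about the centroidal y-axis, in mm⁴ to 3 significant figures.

Break the section into simple shapes (no overlaps), measuring from the bottom-left corner of the bounding box.
Web: 6 × 150, A = 900 mm², x = 72 mm, Ī = 2 700 mm⁴.
Top flange (beyond web): 69 × 14, A = 966 mm², x = 109.5 mm, Ī = 383 261 mm⁴.
Bottom flange (beyond web): 69 × 14, A = 966 mm², x = 34.5 mm, Ī = 383 261 mm⁴.
Centroid: x̄ = ΣA·x / ΣA = 72 mm.
Transfer each piece to the centroidal y-axis using Ī + A·d² with d = x − 72:
  web: d = 0 mm → contributes +2 700 mm⁴
  top flange (beyond web): d = 37.5 mm → contributes +1 741 698 mm⁴
  bottom flange (beyond web): d = -37.5 mm → contributes +1 741 698 mm⁴
Total I = 3 486 096 mm⁴.

I_yy ≈ 3.49 × 10⁶ mm⁴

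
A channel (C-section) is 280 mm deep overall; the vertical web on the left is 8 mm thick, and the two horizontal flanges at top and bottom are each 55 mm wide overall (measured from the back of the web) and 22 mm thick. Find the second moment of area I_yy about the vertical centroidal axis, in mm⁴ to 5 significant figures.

Decompose the section into non-overlapping parts with the origin at the bottom-left of its bounding rectangle.
Web: 8 × 280, A = 2 240 mm², x = 4 mm, Ī = 11946.67 mm⁴.
Top flange (beyond web): 47 × 22, A = 1 034 mm², x = 31.5 mm, Ī = 190342.2 mm⁴.
Bottom flange (beyond web): 47 × 22, A = 1 034 mm², x = 31.5 mm, Ī = 190342.2 mm⁴.
Centroid: x̄ = ΣA·x / ΣA = 17.20102 mm.
Transfer each piece to the vertical centroidal axis using Ī + A·d² with d = x − 17.20102:
  web: d = -13.20102 mm → contributes +402304.7 mm⁴
  top flange (beyond web): d = 14.29898 mm → contributes +401754.6 mm⁴
  bottom flange (beyond web): d = 14.29898 mm → contributes +401754.6 mm⁴
Total I = 1 205 814 mm⁴.

I_yy ≈ 1.2058 × 10⁶ mm⁴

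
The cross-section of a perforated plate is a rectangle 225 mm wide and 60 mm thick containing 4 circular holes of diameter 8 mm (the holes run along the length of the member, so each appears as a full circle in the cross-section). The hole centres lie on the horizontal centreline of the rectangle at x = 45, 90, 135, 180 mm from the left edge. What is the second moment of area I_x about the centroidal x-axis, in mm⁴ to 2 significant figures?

Treat the section as a set of non-overlapping primitives; coordinates are from the bounding-box lower-left.
Plate: 225 × 60, A = 13 500 mm², y = 30 mm, Ī = 4 050 000 mm⁴.
Hole 1 (subtracted): ⌀8, A = 50.27 mm², y = 30 mm, Ī = 201.1 mm⁴.
Hole 2 (subtracted): ⌀8, A = 50.27 mm², y = 30 mm, Ī = 201.1 mm⁴.
Hole 3 (subtracted): ⌀8, A = 50.27 mm², y = 30 mm, Ī = 201.1 mm⁴.
Hole 4 (subtracted): ⌀8, A = 50.27 mm², y = 30 mm, Ī = 201.1 mm⁴.
By symmetry the centroid is at mid-height, ȳ = 30 mm.
All pieces are centred on the centroidal x-axis, so I = ΣĪ (holes subtracted) = 4 049 196 mm⁴.

I_x ≈ 4.0 × 10⁶ mm⁴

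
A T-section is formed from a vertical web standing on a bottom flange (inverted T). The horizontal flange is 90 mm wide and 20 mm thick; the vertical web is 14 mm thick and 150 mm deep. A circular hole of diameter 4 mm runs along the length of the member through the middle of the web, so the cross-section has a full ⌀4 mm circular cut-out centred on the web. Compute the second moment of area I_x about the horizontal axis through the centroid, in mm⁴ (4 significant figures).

Split into non-overlapping primitives; take the origin at the lower-left of the bounding box.
Flange: 90 × 20, A = 1 800 mm², y = 10 mm, Ī = 60 000 mm⁴.
Web: 14 × 150, A = 2 100 mm², y = 95 mm, Ī = 3 937 500 mm⁴.
Hole (subtracted): ⌀4, A = 12.5664 mm², y = 95 mm, Ī = 12.5664 mm⁴.
Centroid: ȳ = ΣA·y / ΣA = 55.6424 mm.
Transfer each piece to the horizontal axis through the centroid using Ī + A·d² with d = y − 55.6424:
  flange: d = -45.6424 mm → contributes +3 809 814 mm⁴
  web: d = 39.3576 mm → contributes +7 190 441 mm⁴
  hole: d = 39.3576 mm → contributes −19478.1 mm⁴
Total I = 10 980 777 mm⁴.

I_x ≈ 1.098 × 10⁷ mm⁴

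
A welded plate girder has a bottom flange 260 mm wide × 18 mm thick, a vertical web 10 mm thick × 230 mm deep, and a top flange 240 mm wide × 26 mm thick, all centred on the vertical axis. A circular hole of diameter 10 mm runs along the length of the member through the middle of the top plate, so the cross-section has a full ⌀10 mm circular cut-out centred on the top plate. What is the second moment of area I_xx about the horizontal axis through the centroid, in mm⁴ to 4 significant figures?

I_xx ≈ 1.802 × 10⁸ mm⁴

Treat the section as a set of non-overlapping primitives; coordinates are from the bounding-box lower-left.
Bottom plate: 260 × 18, A = 4 680 mm², y = 9 mm, Ī = 126 360 mm⁴.
Web plate: 10 × 230, A = 2 300 mm², y = 133 mm, Ī = 10 139 167 mm⁴.
Top plate: 240 × 26, A = 6 240 mm², y = 261 mm, Ī = 351 520 mm⁴.
Hole (subtracted): ⌀10, A = 78.5398 mm², y = 261 mm, Ī = 490.874 mm⁴.
Centroid: ȳ = ΣA·y / ΣA = 148.854 mm.
Transfer each piece to the horizontal axis through the centroid using Ī + A·d² with d = y − 148.854:
  bottom plate: d = -139.854 mm → contributes +91 663 360 mm⁴
  web plate: d = -15.8542 mm → contributes +10 717 282 mm⁴
  top plate: d = 112.146 mm → contributes +78 830 052 mm⁴
  hole: d = 112.146 mm → contributes −988 262 mm⁴
Total I = 180 222 433 mm⁴.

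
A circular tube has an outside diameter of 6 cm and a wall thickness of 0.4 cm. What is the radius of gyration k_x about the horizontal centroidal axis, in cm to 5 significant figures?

Break the section into simple shapes (no overlaps), measuring from the bottom-left corner of the bounding box.
Outer circle: ⌀6, A = 28.27433 cm², y = 3 cm, Ī = 63.61725 cm⁴.
Bore (subtracted): ⌀5.2, A = 21.23717 cm², y = 3 cm, Ī = 35.89081 cm⁴.
By symmetry the centroid is at mid-height, ȳ = 3 cm.
All pieces are centred on the horizontal centroidal axis, so I = ΣĪ (holes subtracted) = 27.72644 cm⁴.
Radius of gyration: k = √(I/A) = √(27.72644 / 7.037168) = 1.984943 cm.

k_x ≈ 1.9849 cm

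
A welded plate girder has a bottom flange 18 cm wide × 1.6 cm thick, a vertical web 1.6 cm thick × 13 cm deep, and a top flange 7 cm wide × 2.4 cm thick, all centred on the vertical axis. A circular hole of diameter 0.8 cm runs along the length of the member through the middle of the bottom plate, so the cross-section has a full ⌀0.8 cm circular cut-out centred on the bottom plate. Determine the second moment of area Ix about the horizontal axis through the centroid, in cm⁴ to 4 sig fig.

Split into non-overlapping primitives; take the origin at the lower-left of the bounding box.
Bottom plate: 18 × 1.6, A = 28.8 cm², y = 0.8 cm, Ī = 6.144 cm⁴.
Web plate: 1.6 × 13, A = 20.8 cm², y = 8.1 cm, Ī = 292.933 cm⁴.
Top plate: 7 × 2.4, A = 16.8 cm², y = 15.8 cm, Ī = 8.064 cm⁴.
Hole (subtracted): ⌀0.8, A = 0.502655 cm², y = 0.8 cm, Ī = 0.0201062 cm⁴.
Centroid: ȳ = ΣA·y / ΣA = 6.92832 cm.
Transfer each piece to the horizontal axis through the centroid using Ī + A·d² with d = y − 6.92832:
  bottom plate: d = -6.12832 cm → contributes +1087.77 cm⁴
  web plate: d = 1.17168 cm → contributes +321.488 cm⁴
  top plate: d = 8.87168 cm → contributes +1330.34 cm⁴
  hole: d = -6.12832 cm → contributes −18.898 cm⁴
Total I = 2720.69 cm⁴.

Ix ≈ 2721 cm⁴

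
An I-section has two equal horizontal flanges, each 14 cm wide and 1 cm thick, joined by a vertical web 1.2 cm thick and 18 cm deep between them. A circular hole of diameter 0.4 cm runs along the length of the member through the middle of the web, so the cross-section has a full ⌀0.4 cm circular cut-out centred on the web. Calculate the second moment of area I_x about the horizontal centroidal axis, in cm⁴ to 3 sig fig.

I_x ≈ 3110 cm⁴

Split into non-overlapping primitives; take the origin at the lower-left of the bounding box.
Bottom flange: 14 × 1, A = 14 cm², y = 0.5 cm, Ī = 1.1667 cm⁴.
Web: 1.2 × 18, A = 21.6 cm², y = 10 cm, Ī = 583.2 cm⁴.
Top flange: 14 × 1, A = 14 cm², y = 19.5 cm, Ī = 1.1667 cm⁴.
Hole (subtracted): ⌀0.4, A = 0.12566 cm², y = 10 cm, Ī = 0.0012566 cm⁴.
By symmetry the centroid is at mid-height, ȳ = 10 cm.
Transfer each piece to the horizontal centroidal axis using Ī + A·d² with d = y − 10:
  bottom flange: d = -9.5 cm → contributes +1264.7 cm⁴
  web: d = 0 cm → contributes +583.2 cm⁴
  top flange: d = 9.5 cm → contributes +1264.7 cm⁴
  hole: d = 0 cm → contributes −0.0012566 cm⁴
Total I = 3112.5 cm⁴.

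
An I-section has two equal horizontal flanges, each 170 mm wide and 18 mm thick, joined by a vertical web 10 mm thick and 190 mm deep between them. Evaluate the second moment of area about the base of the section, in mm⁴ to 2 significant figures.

I_base ≈ 1.7 × 10⁸ mm⁴

Treat the section as a set of non-overlapping primitives; coordinates are from the bounding-box lower-left.
Bottom flange: 170 × 18, A = 3 060 mm², y = 9 mm, Ī = 82 620 mm⁴.
Web: 10 × 190, A = 1 900 mm², y = 113 mm, Ī = 5 715 833 mm⁴.
Top flange: 170 × 18, A = 3 060 mm², y = 217 mm, Ī = 82 620 mm⁴.
Transfer each piece to the bottom edge using Ī + A·d² with d = y − 0:
  bottom flange: d = 9 mm → contributes +330 480 mm⁴
  web: d = 113 mm → contributes +29 976 933 mm⁴
  top flange: d = 217 mm → contributes +144 174 960 mm⁴
Total I = 174 482 373 mm⁴.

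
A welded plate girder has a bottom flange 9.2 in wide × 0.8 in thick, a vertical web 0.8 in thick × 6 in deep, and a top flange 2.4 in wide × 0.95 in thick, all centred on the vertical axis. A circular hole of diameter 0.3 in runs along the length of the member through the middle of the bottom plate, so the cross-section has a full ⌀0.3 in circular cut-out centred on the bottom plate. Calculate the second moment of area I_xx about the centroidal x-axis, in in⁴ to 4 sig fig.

Treat the section as a set of non-overlapping primitives; coordinates are from the bounding-box lower-left.
Bottom plate: 9.2 × 0.8, A = 7.36 in², y = 0.4 in, Ī = 0.392533 in⁴.
Web plate: 0.8 × 6, A = 4.8 in², y = 3.8 in, Ī = 14.4 in⁴.
Top plate: 2.4 × 0.95, A = 2.28 in², y = 7.275 in, Ī = 0.171475 in⁴.
Hole (subtracted): ⌀0.3, A = 0.0706858 in², y = 0.4 in, Ī = 0.000397608 in⁴.
Centroid: ȳ = ΣA·y / ΣA = 2.62662 in.
Transfer each piece to the centroidal x-axis using Ī + A·d² with d = y − 2.62662:
  bottom plate: d = -2.22662 in → contributes +36.8822 in⁴
  web plate: d = 1.17338 in → contributes +21.0087 in⁴
  top plate: d = 4.64838 in → contributes +49.4364 in⁴
  hole: d = -2.22662 in → contributes −0.350846 in⁴
Total I = 106.977 in⁴.

I_xx ≈ 107.0 in⁴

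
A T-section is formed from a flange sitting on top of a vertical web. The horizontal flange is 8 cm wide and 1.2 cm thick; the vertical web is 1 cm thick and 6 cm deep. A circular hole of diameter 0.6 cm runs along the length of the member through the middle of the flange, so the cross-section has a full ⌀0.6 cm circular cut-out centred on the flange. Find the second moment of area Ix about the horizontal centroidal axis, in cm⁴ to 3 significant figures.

Break the section into simple shapes (no overlaps), measuring from the bottom-left corner of the bounding box.
Flange: 8 × 1.2, A = 9.6 cm², y = 6.6 cm, Ī = 1.152 cm⁴.
Web: 1 × 6, A = 6 cm², y = 3 cm, Ī = 18 cm⁴.
Hole (subtracted): ⌀0.6, A = 0.28274 cm², y = 6.6 cm, Ī = 0.0063617 cm⁴.
Centroid: ȳ = ΣA·y / ΣA = 5.1898 cm.
Transfer each piece to the horizontal centroidal axis using Ī + A·d² with d = y − 5.1898:
  flange: d = 1.4102 cm → contributes +20.242 cm⁴
  web: d = -2.1898 cm → contributes +46.772 cm⁴
  hole: d = 1.4102 cm → contributes −0.56862 cm⁴
Total I = 66.446 cm⁴.

Ix ≈ 66.4 cm⁴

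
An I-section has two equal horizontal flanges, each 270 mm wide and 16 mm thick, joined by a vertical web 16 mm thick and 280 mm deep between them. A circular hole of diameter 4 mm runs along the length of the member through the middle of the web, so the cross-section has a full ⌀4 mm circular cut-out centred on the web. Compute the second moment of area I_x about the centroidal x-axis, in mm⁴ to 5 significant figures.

I_x ≈ 2.1870 × 10⁸ mm⁴

Break the section into simple shapes (no overlaps), measuring from the bottom-left corner of the bounding box.
Bottom flange: 270 × 16, A = 4 320 mm², y = 8 mm, Ī = 92 160 mm⁴.
Web: 16 × 280, A = 4 480 mm², y = 156 mm, Ī = 29 269 333 mm⁴.
Top flange: 270 × 16, A = 4 320 mm², y = 304 mm, Ī = 92 160 mm⁴.
Hole (subtracted): ⌀4, A = 12.56637 mm², y = 156 mm, Ī = 12.56637 mm⁴.
By symmetry the centroid is at mid-height, ȳ = 156 mm.
Transfer each piece to the centroidal x-axis using Ī + A·d² with d = y − 156:
  bottom flange: d = -148 mm → contributes +94 717 440 mm⁴
  web: d = 0 mm → contributes +29 269 333 mm⁴
  top flange: d = 148 mm → contributes +94 717 440 mm⁴
  hole: d = 0 mm → contributes −12.56637 mm⁴
Total I = 218 704 201 mm⁴.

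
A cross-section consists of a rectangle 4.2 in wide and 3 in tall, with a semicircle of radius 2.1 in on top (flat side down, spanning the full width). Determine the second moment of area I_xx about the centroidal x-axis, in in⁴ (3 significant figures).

Split into non-overlapping primitives; take the origin at the lower-left of the bounding box.
Rectangular body: 4.2 × 3, A = 12.6 in², y = 1.5 in, Ī = 9.45 in⁴.
Semicircular cap: semicircle r = 2.1, A = 6.9272 in², y = 3.8913 in, Ī = 2.1346 in⁴.
Centroid: ȳ = ΣA·y / ΣA = 2.3483 in.
Transfer each piece to the centroidal x-axis using Ī + A·d² with d = y − 2.3483:
  rectangular body: d = -0.84829 in → contributes +18.517 in⁴
  semicircular cap: d = 1.543 in → contributes +18.627 in⁴
Total I = 37.144 in⁴.

I_xx ≈ 37.1 in⁴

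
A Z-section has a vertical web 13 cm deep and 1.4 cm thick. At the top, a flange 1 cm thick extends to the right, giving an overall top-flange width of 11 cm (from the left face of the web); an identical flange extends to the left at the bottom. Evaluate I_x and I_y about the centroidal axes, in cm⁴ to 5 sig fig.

I_x ≈ 949.12 cm⁴, I_y ≈ 731.23 cm⁴

Split into non-overlapping primitives; take the origin at the lower-left of the bounding box.
Web: 1.4 × 13, A = 18.2 cm², y = 6.5 cm, Ī = 256.3167 cm⁴.
Top flange (beyond web): 9.6 × 1, A = 9.6 cm², y = 12.5 cm, Ī = 0.8 cm⁴.
Bottom flange (beyond web): 9.6 × 1, A = 9.6 cm², y = 0.5 cm, Ī = 0.8 cm⁴.
Centroid: ȳ = ΣA·y / ΣA = 6.5 cm.
Transfer each piece to the centroidal x-axis using Ī + A·d² with d = y − 6.5:
  web: d = 0 cm → contributes +256.3167 cm⁴
  top flange (beyond web): d = 6 cm → contributes +346.4 cm⁴
  bottom flange (beyond web): d = -6 cm → contributes +346.4 cm⁴
Total I = 949.1167 cm⁴.
For the y-axis: x̄ = 10.3 cm.
Repeating about the centroidal y-axis gives I_y = 731.2287 cm⁴.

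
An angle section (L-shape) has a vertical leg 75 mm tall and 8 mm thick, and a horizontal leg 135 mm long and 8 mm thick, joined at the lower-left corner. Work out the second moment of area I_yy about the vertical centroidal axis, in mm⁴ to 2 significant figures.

Decompose the section into non-overlapping parts with the origin at the bottom-left of its bounding rectangle.
Vertical leg: 8 × 75, A = 600 mm², x = 4 mm, Ī = 3 200 mm⁴.
Horizontal leg (remainder): 127 × 8, A = 1 016 mm², x = 71.5 mm, Ī = 1 365 589 mm⁴.
Centroid: x̄ = ΣA·x / ΣA = 46.44 mm.
Transfer each piece to the vertical centroidal axis using Ī + A·d² with d = x − 46.44:
  vertical leg: d = -42.44 mm → contributes +1 083 796 mm⁴
  horizontal leg (remainder): d = 25.06 mm → contributes +2 003 736 mm⁴
Total I = 3 087 532 mm⁴.

I_yy ≈ 3.1 × 10⁶ mm⁴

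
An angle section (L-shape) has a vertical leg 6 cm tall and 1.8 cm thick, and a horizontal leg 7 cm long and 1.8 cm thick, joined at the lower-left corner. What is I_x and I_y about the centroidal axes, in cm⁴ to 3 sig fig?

I_x ≈ 57.0 cm⁴, I_y ≈ 85.4 cm⁴

Break the section into simple shapes (no overlaps), measuring from the bottom-left corner of the bounding box.
Vertical leg: 1.8 × 6, A = 10.8 cm², y = 3 cm, Ī = 32.4 cm⁴.
Horizontal leg (remainder): 5.2 × 1.8, A = 9.36 cm², y = 0.9 cm, Ī = 2.5272 cm⁴.
Centroid: ȳ = ΣA·y / ΣA = 2.025 cm.
Transfer each piece to the centroidal x-axis using Ī + A·d² with d = y − 2.025:
  vertical leg: d = 0.975 cm → contributes +42.667 cm⁴
  horizontal leg (remainder): d = -1.125 cm → contributes +14.373 cm⁴
Total I = 57.04 cm⁴.
For the y-axis: x̄ = 2.525 cm.
Repeating about the centroidal y-axis gives I_y = 85.432 cm⁴.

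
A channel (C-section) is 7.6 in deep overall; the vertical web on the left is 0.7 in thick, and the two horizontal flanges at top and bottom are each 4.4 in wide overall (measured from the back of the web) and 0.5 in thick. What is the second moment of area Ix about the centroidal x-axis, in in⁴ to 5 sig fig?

Ix ≈ 72.313 in⁴

Treat the section as a set of non-overlapping primitives; coordinates are from the bounding-box lower-left.
Web: 0.7 × 7.6, A = 5.32 in², y = 3.8 in, Ī = 25.60693 in⁴.
Top flange (beyond web): 3.7 × 0.5, A = 1.85 in², y = 7.35 in, Ī = 0.03854167 in⁴.
Bottom flange (beyond web): 3.7 × 0.5, A = 1.85 in², y = 0.25 in, Ī = 0.03854167 in⁴.
By symmetry the centroid is at mid-height, ȳ = 3.8 in.
Transfer each piece to the centroidal x-axis using Ī + A·d² with d = y − 3.8:
  web: d = 0 in → contributes +25.60693 in⁴
  top flange (beyond web): d = 3.55 in → contributes +23.35317 in⁴
  bottom flange (beyond web): d = -3.55 in → contributes +23.35317 in⁴
Total I = 72.31327 in⁴.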